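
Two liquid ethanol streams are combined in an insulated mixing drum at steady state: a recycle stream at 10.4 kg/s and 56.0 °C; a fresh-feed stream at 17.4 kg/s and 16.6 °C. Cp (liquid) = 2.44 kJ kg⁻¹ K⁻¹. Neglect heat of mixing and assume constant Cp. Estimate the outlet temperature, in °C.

Adiabatic, steady state ⇒ Σ ṁᵢCp,ᵢ(T_out − Tᵢ) = 0
T_out = Σ ṁᵢCp,ᵢTᵢ / Σ ṁᵢCp,ᵢ
      = 2125.8 / 67.832 = 31.34 °C

T_out = 31.3 °C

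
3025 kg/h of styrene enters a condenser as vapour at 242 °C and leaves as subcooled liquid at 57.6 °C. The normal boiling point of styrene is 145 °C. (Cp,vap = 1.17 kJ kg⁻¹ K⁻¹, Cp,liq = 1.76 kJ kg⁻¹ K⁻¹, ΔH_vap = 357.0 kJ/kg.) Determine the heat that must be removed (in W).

Q_c = 525000 W

vapour 242→145 °C: -113.49 kJ/kg
condensation at 145 °C: -357 kJ/kg
liquid 145→57.6 °C: -153.82 kJ/kg
Δh = -113.49 + -357 + -153.82 = -624.31 kJ/kg
Q = ṁ·Δh = 3025 kg/h × -624.31 kJ/kg = -1.8885e+06 kJ/h
|Q| = 524.6 kW = 524600 W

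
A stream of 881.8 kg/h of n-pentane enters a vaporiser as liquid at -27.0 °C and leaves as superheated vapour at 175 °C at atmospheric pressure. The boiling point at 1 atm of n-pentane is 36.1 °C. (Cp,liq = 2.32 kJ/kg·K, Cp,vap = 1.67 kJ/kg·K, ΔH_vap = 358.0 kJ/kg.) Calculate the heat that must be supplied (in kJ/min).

Q = 10800 kJ/min

liquid -27.0→36.1 °C: 146.39 kJ/kg
vaporisation at 36.1 °C: 358 kJ/kg
vapour 36.1→175 °C: 231.96 kJ/kg
Δh = 146.39 + 358 + 231.96 = 736.36 kJ/kg
Q = ṁ·Δh = 881.8 kg/h × 736.36 kJ/kg = 649320 kJ/h
|Q| = 180.37 kW = 10822 kJ/min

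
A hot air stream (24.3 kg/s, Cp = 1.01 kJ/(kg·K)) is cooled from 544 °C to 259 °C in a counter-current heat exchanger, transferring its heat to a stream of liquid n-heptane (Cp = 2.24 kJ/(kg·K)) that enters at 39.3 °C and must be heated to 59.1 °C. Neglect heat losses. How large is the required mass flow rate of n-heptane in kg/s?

ṁ_c = 158 kg/s

Heat released by hot stream: Q = 24.3 × 1.01 × (544 − 259) = 6994.8 kJ/s
Energy balance on cold side (adiabatic exchanger): Q = ṁ_c·Cp_c·(T_c,out − T_c,in)
ṁ_c = 6994.8 / [2.24 × (59.1 − 39.3)] = 157.71 kg/s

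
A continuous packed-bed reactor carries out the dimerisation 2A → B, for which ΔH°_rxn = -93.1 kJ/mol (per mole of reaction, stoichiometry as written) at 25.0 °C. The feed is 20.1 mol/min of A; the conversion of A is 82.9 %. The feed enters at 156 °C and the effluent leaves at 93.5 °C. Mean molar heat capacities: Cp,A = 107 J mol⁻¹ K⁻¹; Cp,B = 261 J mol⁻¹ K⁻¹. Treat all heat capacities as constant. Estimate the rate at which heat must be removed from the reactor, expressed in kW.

Extent of reaction ξ = 0.829 × 20.1 / 2 = 8.3315 mol/min
Reaction term: ξ·ΔH°_rxn = 8.3315 × -93.1 = -775.66 kJ/min
Sensible, feed 156→25 °C: -281.74 kJ/min
Outlet flows (mol/min): A 3.4371, B 8.3315
Sensible, products 25→93.5 °C: 174.15 kJ/min
Q = ΔH = -883.25 kJ/min = -14.721 kW
Heat removed = 14.721 kW

Q_out = 14.7 kW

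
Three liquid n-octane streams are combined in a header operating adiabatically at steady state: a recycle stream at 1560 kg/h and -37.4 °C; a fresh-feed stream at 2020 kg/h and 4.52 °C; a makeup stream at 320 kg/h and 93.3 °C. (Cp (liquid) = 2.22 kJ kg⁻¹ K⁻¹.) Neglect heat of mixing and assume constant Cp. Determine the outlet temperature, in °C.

T_out = -4.96 °C

Adiabatic, steady state ⇒ Σ ṁᵢCp,ᵢ(T_out − Tᵢ) = 0
T_out = Σ ṁᵢCp,ᵢTᵢ / Σ ṁᵢCp,ᵢ
      = -42974 / 8658 = -4.9635 °C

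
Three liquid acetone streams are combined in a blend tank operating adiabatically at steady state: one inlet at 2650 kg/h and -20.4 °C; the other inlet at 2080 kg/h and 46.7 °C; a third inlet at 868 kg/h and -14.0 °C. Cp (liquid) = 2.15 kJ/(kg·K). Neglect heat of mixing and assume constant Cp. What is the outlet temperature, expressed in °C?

T_out = 5.52 °C

No heat crosses the boundary, so H_out = H_in.
Σ ṁᵢCp,ᵢTᵢ = 2650×2.15×-20.4 + 2080×2.15×46.7 + 868×2.15×-14.0 = 66487
Σ ṁᵢCp,ᵢ = 2650×2.15 + 2080×2.15 + 868×2.15 = 12036
T_out = 66487 / 12036 = 5.5241 °C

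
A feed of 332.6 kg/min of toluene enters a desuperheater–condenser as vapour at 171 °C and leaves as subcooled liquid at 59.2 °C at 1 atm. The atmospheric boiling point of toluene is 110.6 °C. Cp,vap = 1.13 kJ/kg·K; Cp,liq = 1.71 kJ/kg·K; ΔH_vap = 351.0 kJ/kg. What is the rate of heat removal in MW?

vapour 171→110.6 °C: -68.252 kJ/kg
condensation at 110.6 °C: -351 kJ/kg
liquid 110.6→59.2 °C: -87.894 kJ/kg
Δh = -68.252 + -351 + -87.894 = -507.15 kJ/kg
Q = ṁ·Δh = 332.6 kg/min × -507.15 kJ/kg = -168680 kJ/min
|Q| = 2811.3 kW = 2.8113 MW

Q_c = 2.81 MW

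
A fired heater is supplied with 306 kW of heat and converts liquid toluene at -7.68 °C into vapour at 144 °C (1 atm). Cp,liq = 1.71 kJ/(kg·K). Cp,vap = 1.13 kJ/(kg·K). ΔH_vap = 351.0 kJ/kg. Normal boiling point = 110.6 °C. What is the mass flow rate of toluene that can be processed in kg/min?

ṁ = 31.1 kg/min

Δh = 1.71×(110.6−-7.68) + 351.0 + 1.13×(144−110.6) = 591 kJ/kg
Q = 306 kW = 306 kJ/s = 18360 kJ/min
ṁ = Q/Δh = 18360 / 591 = 31.066 kg/min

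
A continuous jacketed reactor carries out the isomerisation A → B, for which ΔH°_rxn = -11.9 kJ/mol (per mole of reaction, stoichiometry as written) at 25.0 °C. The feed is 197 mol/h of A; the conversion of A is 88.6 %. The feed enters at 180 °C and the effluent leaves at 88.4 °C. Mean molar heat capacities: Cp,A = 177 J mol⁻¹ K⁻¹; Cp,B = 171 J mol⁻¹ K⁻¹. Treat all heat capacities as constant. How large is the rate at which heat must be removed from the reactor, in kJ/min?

Extent of reaction ξ = 0.886 × 197 = 174.54 mol/h
Reaction term: ξ·ΔH°_rxn = 174.54 × -11.9 = -2077 kJ/h
Sensible, feed 180→25 °C: -5404.7 kJ/h
Outlet flows (mol/h): A 22.458, B 174.54
Sensible, products 25→88.4 °C: 2144.3 kJ/h
Q = ΔH = -5337.4 kJ/h = -1.4826 kW
Heat removed = 88.957 kJ/min

Q_out = 89.0 kJ/min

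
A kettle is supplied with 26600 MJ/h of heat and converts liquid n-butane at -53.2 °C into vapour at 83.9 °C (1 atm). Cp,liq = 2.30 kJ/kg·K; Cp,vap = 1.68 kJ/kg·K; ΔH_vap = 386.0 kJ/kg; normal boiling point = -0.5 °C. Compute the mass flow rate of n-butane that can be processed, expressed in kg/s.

ṁ = 11.4 kg/s

Δh = 2.30×(-0.5−-53.2) + 386.0 + 1.68×(83.9−-0.5) = 649 kJ/kg
Q = 26600 MJ/h = 7388.9 kJ/s = 7388.9 kJ/s
ṁ = Q/Δh = 7388.9 / 649 = 11.385 kg/s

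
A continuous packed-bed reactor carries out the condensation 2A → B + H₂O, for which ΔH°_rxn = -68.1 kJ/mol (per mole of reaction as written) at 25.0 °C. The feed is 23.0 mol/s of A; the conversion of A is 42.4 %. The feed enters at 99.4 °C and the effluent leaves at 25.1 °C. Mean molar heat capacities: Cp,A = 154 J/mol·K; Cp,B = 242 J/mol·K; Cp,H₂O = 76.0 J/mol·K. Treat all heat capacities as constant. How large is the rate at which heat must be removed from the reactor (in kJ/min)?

Q_out = 35700 kJ/min

Extent of reaction ξ = 0.424 × 23.0 / 2 = 4.876 mol/s
Reaction term: ξ·ΔH°_rxn = 4.876 × -68.1 = -332.06 kJ/s
Sensible, feed 99.4→25 °C: -263.52 kJ/s
Outlet flows (mol/s): A 13.248, B 4.876, H₂O 4.876
Sensible, products 25→25.1 °C: 0.35908 kJ/s
Q = ΔH = -595.22 kJ/s = -595.22 kW
Heat removed = 35713 kJ/min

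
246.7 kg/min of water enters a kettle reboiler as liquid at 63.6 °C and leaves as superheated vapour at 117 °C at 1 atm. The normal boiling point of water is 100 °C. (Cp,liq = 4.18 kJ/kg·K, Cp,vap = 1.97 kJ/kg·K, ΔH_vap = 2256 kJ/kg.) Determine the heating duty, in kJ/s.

Q = 10000 kJ/s

liquid 63.6→100 °C: 152.15 kJ/kg
vaporisation at 100 °C: 2256 kJ/kg
vapour 100→117 °C: 33.49 kJ/kg
Δh = 152.15 + 2256 + 33.49 = 2441.6 kJ/kg
Q = ṁ·Δh = 246.7 kg/min × 2441.6 kJ/kg = 602350 kJ/min
|Q| = 10039 kW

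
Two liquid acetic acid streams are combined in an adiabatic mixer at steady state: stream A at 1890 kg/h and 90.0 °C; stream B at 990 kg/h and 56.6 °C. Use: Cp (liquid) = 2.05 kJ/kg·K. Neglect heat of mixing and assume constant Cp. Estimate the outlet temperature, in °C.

T_out = 78.5 °C

Adiabatic, steady state ⇒ Σ ṁᵢCp,ᵢ(T_out − Tᵢ) = 0
T_out = Σ ṁᵢCp,ᵢTᵢ / Σ ṁᵢCp,ᵢ
      = 463570 / 5904 = 78.519 °C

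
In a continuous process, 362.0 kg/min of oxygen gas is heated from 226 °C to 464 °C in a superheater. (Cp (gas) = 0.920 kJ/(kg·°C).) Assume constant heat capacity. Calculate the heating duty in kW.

Q = ṁ·Cp·ΔT = 362.0 × 0.920 × (464 − 226) = 79264 kJ/min
Converting: 79264 / 60 s = 1321.1 kW

Q = 1320 kW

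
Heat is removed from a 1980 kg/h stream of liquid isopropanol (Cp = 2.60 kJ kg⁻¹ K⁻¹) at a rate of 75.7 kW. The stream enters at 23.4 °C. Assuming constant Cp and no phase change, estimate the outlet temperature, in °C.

T_out = -29.5 °C

Q = 75.7 kW = 272520 kJ/h
ΔT = Q/(ṁ·Cp) = 272520/(1980×2.60) = 52.937 K
T_out = 23.4 − 52.937 = -29.537 °C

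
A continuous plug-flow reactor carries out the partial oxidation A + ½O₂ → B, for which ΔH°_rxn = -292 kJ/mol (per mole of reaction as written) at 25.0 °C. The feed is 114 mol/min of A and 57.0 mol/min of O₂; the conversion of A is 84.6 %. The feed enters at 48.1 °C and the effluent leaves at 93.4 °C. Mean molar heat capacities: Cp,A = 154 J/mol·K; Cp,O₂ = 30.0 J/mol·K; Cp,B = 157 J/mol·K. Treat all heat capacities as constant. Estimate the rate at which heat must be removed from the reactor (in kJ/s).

Extent of reaction ξ = 0.846 × 114 = 96.444 mol/min
Reaction term: ξ·ΔH°_rxn = 96.444 × -292 = -28162 kJ/min
Sensible, feed 48.1→25 °C: -445.04 kJ/min
Outlet flows (mol/min): A 17.556, O₂ 8.778, B 96.444
Sensible, products 25→93.4 °C: 1238.6 kJ/min
Q = ΔH = -27368 kJ/min = -456.13 kW
Heat removed = 456.13 kJ/s

Q_out = 456 kJ/s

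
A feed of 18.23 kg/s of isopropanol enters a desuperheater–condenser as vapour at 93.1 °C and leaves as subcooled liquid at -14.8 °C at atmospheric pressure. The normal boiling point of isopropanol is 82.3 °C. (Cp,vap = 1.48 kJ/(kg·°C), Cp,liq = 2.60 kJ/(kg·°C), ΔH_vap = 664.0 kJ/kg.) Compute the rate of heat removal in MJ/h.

vapour 93.1→82.3 °C: -15.984 kJ/kg
condensation at 82.3 °C: -664 kJ/kg
liquid 82.3→-14.8 °C: -252.46 kJ/kg
Δh = -15.984 + -664 + -252.46 = -932.44 kJ/kg
Q = ṁ·Δh = 18.23 kg/s × -932.44 kJ/kg = -16998 kJ/s
|Q| = 16998 kW = 61194 MJ/h

Q_c = 61200 MJ/h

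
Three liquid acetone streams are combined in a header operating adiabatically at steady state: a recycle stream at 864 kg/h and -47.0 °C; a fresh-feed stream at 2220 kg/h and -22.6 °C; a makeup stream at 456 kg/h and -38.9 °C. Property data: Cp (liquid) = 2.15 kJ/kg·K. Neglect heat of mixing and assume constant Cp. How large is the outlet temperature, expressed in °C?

No heat crosses the boundary, so H_out = H_in.
T_out = Σ ṁᵢCp,ᵢTᵢ / Σ ṁᵢCp,ᵢ
      = -233310 / 7611 = -30.655 °C

T_out = -30.7 °C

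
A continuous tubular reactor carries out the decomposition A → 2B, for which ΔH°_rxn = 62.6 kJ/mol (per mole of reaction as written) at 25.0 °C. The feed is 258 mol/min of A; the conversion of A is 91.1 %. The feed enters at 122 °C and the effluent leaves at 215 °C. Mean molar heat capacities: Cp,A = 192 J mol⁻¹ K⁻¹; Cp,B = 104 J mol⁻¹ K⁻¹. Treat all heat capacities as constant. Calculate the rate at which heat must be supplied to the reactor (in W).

Extent of reaction ξ = 0.911 × 258 = 235.04 mol/min
Reaction term: ξ·ΔH°_rxn = 235.04 × 62.6 = 14713 kJ/min
Sensible, feed 122→25 °C: -4805 kJ/min
Outlet flows (mol/min): A 22.962, B 470.08
Sensible, products 25→215 °C: 10126 kJ/min
Q = ΔH = 20035 kJ/min = 333.91 kW
Heat supplied = 333910 W

Q_in = 334000 W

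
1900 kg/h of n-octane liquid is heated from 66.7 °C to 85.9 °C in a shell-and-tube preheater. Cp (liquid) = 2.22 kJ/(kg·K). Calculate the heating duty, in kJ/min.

Q = 1350 kJ/min

Q = ṁ·Cp·ΔT = 1900 × 2.22 × (85.9 − 66.7) = 80986 kJ/h
Converting: 80986 / 3600 s = 22.496 kW
Heating duty = 1349.8 kJ/min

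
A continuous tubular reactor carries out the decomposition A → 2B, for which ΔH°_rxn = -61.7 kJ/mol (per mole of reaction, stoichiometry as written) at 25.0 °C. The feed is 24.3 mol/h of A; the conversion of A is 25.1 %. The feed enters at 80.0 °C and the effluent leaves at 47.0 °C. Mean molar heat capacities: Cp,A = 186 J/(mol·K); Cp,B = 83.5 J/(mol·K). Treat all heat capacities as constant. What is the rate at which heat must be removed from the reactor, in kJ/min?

Q_out = 8.80 kJ/min

Extent of reaction ξ = 0.251 × 24.3 = 6.0993 mol/h
Reaction term: ξ·ΔH°_rxn = 6.0993 × -61.7 = -376.33 kJ/h
Sensible, feed 80.0→25 °C: -248.59 kJ/h
Outlet flows (mol/h): A 18.201, B 12.199
Sensible, products 25→47.0 °C: 96.886 kJ/h
Q = ΔH = -528.03 kJ/h = -0.14667 kW
Heat removed = 8.8005 kJ/min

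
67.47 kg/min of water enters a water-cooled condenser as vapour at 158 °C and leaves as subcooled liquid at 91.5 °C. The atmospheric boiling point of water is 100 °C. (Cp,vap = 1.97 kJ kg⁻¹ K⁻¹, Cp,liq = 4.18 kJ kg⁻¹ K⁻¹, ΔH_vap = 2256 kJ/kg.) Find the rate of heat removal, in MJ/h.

vapour 158→100 °C: -114.26 kJ/kg
condensation at 100 °C: -2256 kJ/kg
liquid 100→91.5 °C: -35.53 kJ/kg
Δh = -114.26 + -2256 + -35.53 = -2405.8 kJ/kg
Q = ṁ·Δh = 67.47 kg/min × -2405.8 kJ/kg = -162320 kJ/min
|Q| = 2705.3 kW = 9739.1 MJ/h

Q_c = 9740 MJ/h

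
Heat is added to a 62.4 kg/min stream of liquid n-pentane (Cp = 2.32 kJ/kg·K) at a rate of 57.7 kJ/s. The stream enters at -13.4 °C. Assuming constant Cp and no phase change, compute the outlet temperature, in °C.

Q = 57.7 kJ/s = 3462 kJ/min
ΔT = Q/(ṁ·Cp) = 3462/(62.4×2.32) = 23.914 K
T_out = -13.4 + 23.914 = 10.514 °C

T_out = 10.5 °C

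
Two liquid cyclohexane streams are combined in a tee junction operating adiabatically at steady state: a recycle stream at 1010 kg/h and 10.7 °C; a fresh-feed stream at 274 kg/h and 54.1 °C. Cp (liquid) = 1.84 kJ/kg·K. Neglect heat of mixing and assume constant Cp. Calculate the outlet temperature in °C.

No heat crosses the boundary, so H_out = H_in.
T_out = Σ ṁᵢCp,ᵢTᵢ / Σ ṁᵢCp,ᵢ
      = 47160 / 2362.6 = 19.961 °C

T_out = 20.0 °C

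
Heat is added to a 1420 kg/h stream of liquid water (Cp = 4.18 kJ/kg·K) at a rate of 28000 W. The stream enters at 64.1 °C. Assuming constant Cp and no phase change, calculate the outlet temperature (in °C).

T_out = 81.1 °C

Q = 28000 W = 100800 kJ/h
ΔT = Q/(ṁ·Cp) = 100800/(1420×4.18) = 16.982 K
T_out = 64.1 + 16.982 = 81.082 °C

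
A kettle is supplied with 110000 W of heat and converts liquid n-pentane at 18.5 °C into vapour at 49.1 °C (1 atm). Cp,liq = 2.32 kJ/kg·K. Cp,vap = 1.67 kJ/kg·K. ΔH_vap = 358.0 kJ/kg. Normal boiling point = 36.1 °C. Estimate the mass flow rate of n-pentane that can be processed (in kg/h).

Δh = 2.32×(36.1−18.5) + 358.0 + 1.67×(49.1−36.1) = 420.54 kJ/kg
Q = 110000 W = 110 kJ/s = 396000 kJ/h
ṁ = Q/Δh = 396000 / 420.54 = 941.64 kg/h

ṁ = 942 kg/h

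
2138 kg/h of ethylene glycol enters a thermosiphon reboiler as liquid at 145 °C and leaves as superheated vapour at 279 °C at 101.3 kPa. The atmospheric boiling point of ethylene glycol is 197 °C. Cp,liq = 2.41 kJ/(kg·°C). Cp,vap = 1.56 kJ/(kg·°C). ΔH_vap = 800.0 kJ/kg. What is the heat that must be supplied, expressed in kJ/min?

liquid 145→197 °C: 125.32 kJ/kg
vaporisation at 197 °C: 800 kJ/kg
vapour 197→279 °C: 127.92 kJ/kg
Δh = 125.32 + 800 + 127.92 = 1053.2 kJ/kg
Q = ṁ·Δh = 2138 kg/h × 1053.2 kJ/kg = 2.2518e+06 kJ/h
|Q| = 625.51 kW = 37530 kJ/min

Q = 37500 kJ/min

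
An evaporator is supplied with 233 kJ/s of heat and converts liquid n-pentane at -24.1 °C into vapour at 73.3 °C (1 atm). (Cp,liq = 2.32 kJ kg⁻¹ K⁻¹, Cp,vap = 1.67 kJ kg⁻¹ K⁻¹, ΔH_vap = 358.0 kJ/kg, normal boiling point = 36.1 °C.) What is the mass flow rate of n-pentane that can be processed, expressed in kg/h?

Δh = 2.32×(36.1−-24.1) + 358.0 + 1.67×(73.3−36.1) = 559.79 kJ/kg
Q = 233 kJ/s = 233 kJ/s = 838800 kJ/h
ṁ = Q/Δh = 838800 / 559.79 = 1498.4 kg/h

ṁ = 1500 kg/h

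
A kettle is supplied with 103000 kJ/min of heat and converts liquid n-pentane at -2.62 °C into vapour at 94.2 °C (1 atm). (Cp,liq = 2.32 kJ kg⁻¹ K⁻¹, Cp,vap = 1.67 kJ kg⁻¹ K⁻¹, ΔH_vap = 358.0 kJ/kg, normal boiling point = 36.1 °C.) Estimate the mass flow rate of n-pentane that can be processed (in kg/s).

ṁ = 3.15 kg/s

Δh = 2.32×(36.1−-2.62) + 358.0 + 1.67×(94.2−36.1) = 544.86 kJ/kg
Q = 103000 kJ/min = 1716.7 kJ/s = 1716.7 kJ/s
ṁ = Q/Δh = 1716.7 / 544.86 = 3.1507 kg/s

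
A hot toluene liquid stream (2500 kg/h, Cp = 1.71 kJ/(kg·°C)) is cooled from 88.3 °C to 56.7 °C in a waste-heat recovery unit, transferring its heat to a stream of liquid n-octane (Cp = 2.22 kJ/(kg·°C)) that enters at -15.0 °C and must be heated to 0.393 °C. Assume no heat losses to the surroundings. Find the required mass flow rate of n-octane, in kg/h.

ṁ_c = 3950 kg/h

Heat released by hot stream: Q = 2500 × 1.71 × (88.3 − 56.7) = 135090 kJ/h
Energy balance on cold side (adiabatic exchanger): Q = ṁ_c·Cp_c·(T_c,out − T_c,in)
ṁ_c = 135090 / [2.22 × (0.393 − -15.0)] = 3953.2 kg/h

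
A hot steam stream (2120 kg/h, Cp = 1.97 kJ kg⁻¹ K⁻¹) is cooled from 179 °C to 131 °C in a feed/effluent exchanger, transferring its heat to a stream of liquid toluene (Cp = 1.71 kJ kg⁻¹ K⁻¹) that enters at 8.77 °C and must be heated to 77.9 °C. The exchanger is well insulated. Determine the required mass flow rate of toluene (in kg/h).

Heat released by hot stream: Q = 2120 × 1.97 × (179 − 131) = 200470 kJ/h
Energy balance on cold side (adiabatic exchanger): Q = ṁ_c·Cp_c·(T_c,out − T_c,in)
ṁ_c = 200470 / [1.71 × (77.9 − 8.77)] = 1695.8 kg/h

ṁ_c = 1700 kg/h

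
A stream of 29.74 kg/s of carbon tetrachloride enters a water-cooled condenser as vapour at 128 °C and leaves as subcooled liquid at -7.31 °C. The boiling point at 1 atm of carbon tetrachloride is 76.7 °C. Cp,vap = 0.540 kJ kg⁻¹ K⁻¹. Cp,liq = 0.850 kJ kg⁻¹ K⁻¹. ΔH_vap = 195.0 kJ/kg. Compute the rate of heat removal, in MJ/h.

vapour 128→76.7 °C: -27.702 kJ/kg
condensation at 76.7 °C: -195 kJ/kg
liquid 76.7→-7.31 °C: -71.409 kJ/kg
Δh = -27.702 + -195 + -71.409 = -294.11 kJ/kg
Q = ṁ·Δh = 29.74 kg/s × -294.11 kJ/kg = -8746.8 kJ/s
|Q| = 8746.8 kW = 31489 MJ/h

Q_c = 31500 MJ/h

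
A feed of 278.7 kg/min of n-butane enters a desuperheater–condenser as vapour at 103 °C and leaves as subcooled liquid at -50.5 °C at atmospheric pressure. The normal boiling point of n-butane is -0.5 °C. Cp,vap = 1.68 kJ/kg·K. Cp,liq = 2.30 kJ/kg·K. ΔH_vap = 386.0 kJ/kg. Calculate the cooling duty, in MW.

Q_c = 3.13 MW

vapour 103→-0.5 °C: -173.88 kJ/kg
condensation at -0.5 °C: -386 kJ/kg
liquid -0.5→-50.5 °C: -115 kJ/kg
Δh = -173.88 + -386 + -115 = -674.88 kJ/kg
Q = ṁ·Δh = 278.7 kg/min × -674.88 kJ/kg = -188090 kJ/min
|Q| = 3134.8 kW = 3.1348 MW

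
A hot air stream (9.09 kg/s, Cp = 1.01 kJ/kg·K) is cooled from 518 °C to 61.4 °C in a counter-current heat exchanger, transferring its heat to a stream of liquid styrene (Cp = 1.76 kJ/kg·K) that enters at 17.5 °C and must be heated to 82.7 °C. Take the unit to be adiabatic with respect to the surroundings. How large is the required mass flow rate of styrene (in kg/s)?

Heat released by hot stream: Q = 9.09 × 1.01 × (518 − 61.4) = 4192 kJ/s
Energy balance on cold side (adiabatic exchanger): Q = ṁ_c·Cp_c·(T_c,out − T_c,in)
ṁ_c = 4192 / [1.76 × (82.7 − 17.5)] = 36.531 kg/s

ṁ_c = 36.5 kg/s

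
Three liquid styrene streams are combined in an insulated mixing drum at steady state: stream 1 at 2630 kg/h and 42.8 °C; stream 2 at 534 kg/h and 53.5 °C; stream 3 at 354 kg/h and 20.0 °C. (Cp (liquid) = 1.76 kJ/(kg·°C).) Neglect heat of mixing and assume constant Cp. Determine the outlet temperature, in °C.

Energy balance with Q = 0: Σ ṁᵢCp,ᵢ(T_out − Tᵢ) = 0
T_out = Σ ṁᵢCp,ᵢTᵢ / Σ ṁᵢCp,ᵢ
      = 260850 / 6191.7 = 42.13 °C

T_out = 42.1 °C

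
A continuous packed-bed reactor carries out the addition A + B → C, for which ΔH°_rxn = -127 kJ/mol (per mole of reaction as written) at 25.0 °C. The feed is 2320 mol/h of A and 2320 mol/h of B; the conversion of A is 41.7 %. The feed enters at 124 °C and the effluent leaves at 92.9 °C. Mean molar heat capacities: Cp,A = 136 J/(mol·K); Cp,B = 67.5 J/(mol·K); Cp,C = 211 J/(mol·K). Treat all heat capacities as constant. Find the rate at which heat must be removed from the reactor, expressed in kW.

Extent of reaction ξ = 0.417 × 2320 = 967.44 mol/h
Reaction term: ξ·ΔH°_rxn = 967.44 × -127 = -122860 kJ/h
Sensible, feed 124→25 °C: -46740 kJ/h
Outlet flows (mol/h): A 1352.6, B 1352.6, C 967.44
Sensible, products 25→92.9 °C: 32550 kJ/h
Q = ΔH = -137060 kJ/h = -38.071 kW
Heat removed = 38.071 kW

Q_out = 38.1 kW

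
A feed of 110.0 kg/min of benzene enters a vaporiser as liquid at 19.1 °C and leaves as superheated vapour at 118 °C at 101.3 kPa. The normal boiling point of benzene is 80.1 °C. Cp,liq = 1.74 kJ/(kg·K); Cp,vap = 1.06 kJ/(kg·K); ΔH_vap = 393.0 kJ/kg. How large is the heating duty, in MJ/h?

Q = 3560 MJ/h

liquid 19.1→80.1 °C: 106.14 kJ/kg
vaporisation at 80.1 °C: 393 kJ/kg
vapour 80.1→118 °C: 40.174 kJ/kg
Δh = 106.14 + 393 + 40.174 = 539.31 kJ/kg
Q = ṁ·Δh = 110.0 kg/min × 539.31 kJ/kg = 59325 kJ/min
|Q| = 988.74 kW = 3559.5 MJ/h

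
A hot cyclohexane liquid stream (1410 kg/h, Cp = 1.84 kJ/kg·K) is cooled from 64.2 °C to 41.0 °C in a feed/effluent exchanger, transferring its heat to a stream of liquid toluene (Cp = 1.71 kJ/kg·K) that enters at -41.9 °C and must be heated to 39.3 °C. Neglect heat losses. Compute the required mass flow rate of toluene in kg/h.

Heat released by hot stream: Q = 1410 × 1.84 × (64.2 − 41.0) = 60190 kJ/h
Energy balance on cold side (adiabatic exchanger): Q = ṁ_c·Cp_c·(T_c,out − T_c,in)
ṁ_c = 60190 / [1.71 × (39.3 − -41.9)] = 433.48 kg/h

ṁ_c = 433 kg/h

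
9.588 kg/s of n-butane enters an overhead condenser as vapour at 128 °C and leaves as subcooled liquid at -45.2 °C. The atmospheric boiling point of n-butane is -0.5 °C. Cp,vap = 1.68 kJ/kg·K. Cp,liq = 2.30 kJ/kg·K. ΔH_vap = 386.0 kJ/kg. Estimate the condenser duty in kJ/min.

Q_c = 405000 kJ/min

vapour 128→-0.5 °C: -215.88 kJ/kg
condensation at -0.5 °C: -386 kJ/kg
liquid -0.5→-45.2 °C: -102.81 kJ/kg
Δh = -215.88 + -386 + -102.81 = -704.69 kJ/kg
Q = ṁ·Δh = 9.588 kg/s × -704.69 kJ/kg = -6756.6 kJ/s
|Q| = 6756.6 kW = 405390 kJ/min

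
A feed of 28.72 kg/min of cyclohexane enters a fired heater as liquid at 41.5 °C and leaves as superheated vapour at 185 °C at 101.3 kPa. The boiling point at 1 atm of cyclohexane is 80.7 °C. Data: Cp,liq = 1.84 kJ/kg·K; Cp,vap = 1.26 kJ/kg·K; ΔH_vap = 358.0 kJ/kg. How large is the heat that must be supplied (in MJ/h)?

liquid 41.5→80.7 °C: 72.128 kJ/kg
vaporisation at 80.7 °C: 358 kJ/kg
vapour 80.7→185 °C: 131.42 kJ/kg
Δh = 72.128 + 358 + 131.42 = 561.55 kJ/kg
Q = ṁ·Δh = 28.72 kg/min × 561.55 kJ/kg = 16128 kJ/min
|Q| = 268.79 kW = 967.66 MJ/h

Q = 968 MJ/h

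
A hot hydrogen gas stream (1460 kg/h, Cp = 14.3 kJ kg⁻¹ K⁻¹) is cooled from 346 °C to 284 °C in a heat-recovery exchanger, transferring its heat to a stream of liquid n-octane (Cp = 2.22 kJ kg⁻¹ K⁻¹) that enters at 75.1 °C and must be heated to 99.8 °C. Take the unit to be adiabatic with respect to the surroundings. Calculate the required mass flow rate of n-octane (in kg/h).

Heat released by hot stream: Q = 1460 × 14.3 × (346 − 284) = 1.2944e+06 kJ/h
Energy balance on cold side (adiabatic exchanger): Q = ṁ_c·Cp_c·(T_c,out − T_c,in)
ṁ_c = 1.2944e+06 / [2.22 × (99.8 − 75.1)] = 23606 kg/h

ṁ_c = 23600 kg/h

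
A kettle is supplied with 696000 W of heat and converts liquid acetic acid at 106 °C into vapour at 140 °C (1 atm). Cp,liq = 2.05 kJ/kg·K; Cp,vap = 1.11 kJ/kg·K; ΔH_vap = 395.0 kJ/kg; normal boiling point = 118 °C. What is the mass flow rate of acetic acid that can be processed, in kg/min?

ṁ = 94.0 kg/min

Δh = 2.05×(118−106) + 395.0 + 1.11×(140−118) = 444.02 kJ/kg
Q = 696000 W = 696 kJ/s = 41760 kJ/min
ṁ = Q/Δh = 41760 / 444.02 = 94.05 kg/min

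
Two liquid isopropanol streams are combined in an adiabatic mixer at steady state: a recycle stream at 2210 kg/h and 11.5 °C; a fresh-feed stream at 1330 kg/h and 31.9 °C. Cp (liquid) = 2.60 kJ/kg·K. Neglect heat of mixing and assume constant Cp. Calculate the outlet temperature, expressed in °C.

No heat crosses the boundary, so H_out = H_in.
T_out = Σ ṁᵢCp,ᵢTᵢ / Σ ṁᵢCp,ᵢ
      = 176390 / 9204 = 19.164 °C

T_out = 19.2 °C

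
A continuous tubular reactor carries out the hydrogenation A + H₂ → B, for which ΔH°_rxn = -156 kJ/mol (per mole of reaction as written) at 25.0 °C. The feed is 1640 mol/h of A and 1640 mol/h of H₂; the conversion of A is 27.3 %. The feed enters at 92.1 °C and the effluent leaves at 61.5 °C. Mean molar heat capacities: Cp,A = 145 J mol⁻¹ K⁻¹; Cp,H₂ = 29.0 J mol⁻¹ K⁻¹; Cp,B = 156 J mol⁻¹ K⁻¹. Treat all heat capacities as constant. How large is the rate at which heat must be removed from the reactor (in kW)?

Q_out = 21.9 kW

Extent of reaction ξ = 0.273 × 1640 = 447.72 mol/h
Reaction term: ξ·ΔH°_rxn = 447.72 × -156 = -69844 kJ/h
Sensible, feed 92.1→25 °C: -19148 kJ/h
Outlet flows (mol/h): A 1192.3, H₂ 1192.3, B 447.72
Sensible, products 25→61.5 °C: 10121 kJ/h
Q = ΔH = -78870 kJ/h = -21.908 kW
Heat removed = 21.908 kW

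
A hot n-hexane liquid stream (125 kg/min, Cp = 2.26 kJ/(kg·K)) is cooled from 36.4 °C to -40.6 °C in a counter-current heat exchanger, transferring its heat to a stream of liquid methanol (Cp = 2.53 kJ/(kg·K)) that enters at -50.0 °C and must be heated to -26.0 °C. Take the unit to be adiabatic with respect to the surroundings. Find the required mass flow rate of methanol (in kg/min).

Heat released by hot stream: Q = 125 × 2.26 × (36.4 − -40.6) = 21752 kJ/min
Energy balance on cold side (adiabatic exchanger): Q = ṁ_c·Cp_c·(T_c,out − T_c,in)
ṁ_c = 21752 / [2.53 × (-26.0 − -50.0)] = 358.24 kg/min

ṁ_c = 358 kg/min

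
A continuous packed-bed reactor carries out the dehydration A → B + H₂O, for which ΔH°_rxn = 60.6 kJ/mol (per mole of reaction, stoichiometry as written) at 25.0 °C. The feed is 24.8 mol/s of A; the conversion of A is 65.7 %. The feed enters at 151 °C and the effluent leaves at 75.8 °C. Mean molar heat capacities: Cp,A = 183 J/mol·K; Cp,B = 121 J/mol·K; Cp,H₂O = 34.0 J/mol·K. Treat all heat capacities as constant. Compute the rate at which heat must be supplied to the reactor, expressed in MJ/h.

Extent of reaction ξ = 0.657 × 24.8 = 16.294 mol/s
Reaction term: ξ·ΔH°_rxn = 16.294 × 60.6 = 987.39 kJ/s
Sensible, feed 151→25 °C: -571.84 kJ/s
Outlet flows (mol/s): A 8.5064, B 16.294, H₂O 16.294
Sensible, products 25→75.8 °C: 207.37 kJ/s
Q = ΔH = 622.93 kJ/s = 622.93 kW
Heat supplied = 2242.5 MJ/h

Q_in = 2240 MJ/h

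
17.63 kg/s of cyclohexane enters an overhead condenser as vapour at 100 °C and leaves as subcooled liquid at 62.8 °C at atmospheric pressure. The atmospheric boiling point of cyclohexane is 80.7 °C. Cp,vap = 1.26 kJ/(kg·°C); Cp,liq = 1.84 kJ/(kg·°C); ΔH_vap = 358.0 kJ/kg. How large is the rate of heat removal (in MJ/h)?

Q_c = 26400 MJ/h

vapour 100→80.7 °C: -24.318 kJ/kg
condensation at 80.7 °C: -358 kJ/kg
liquid 80.7→62.8 °C: -32.936 kJ/kg
Δh = -24.318 + -358 + -32.936 = -415.25 kJ/kg
Q = ṁ·Δh = 17.63 kg/s × -415.25 kJ/kg = -7320.9 kJ/s
|Q| = 7320.9 kW = 26355 MJ/h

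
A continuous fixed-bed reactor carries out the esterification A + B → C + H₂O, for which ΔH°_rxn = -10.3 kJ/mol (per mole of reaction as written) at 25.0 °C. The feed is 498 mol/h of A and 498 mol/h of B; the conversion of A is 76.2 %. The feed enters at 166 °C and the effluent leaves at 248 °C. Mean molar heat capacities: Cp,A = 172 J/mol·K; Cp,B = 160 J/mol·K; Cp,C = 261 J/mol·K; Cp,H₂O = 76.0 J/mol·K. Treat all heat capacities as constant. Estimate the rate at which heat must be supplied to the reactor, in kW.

Extent of reaction ξ = 0.762 × 498 = 379.48 mol/h
Reaction term: ξ·ΔH°_rxn = 379.48 × -10.3 = -3908.6 kJ/h
Sensible, feed 166→25 °C: -23312 kJ/h
Outlet flows (mol/h): A 118.52, B 118.52, C 379.48, H₂O 379.48
Sensible, products 25→248 °C: 37293 kJ/h
Q = ΔH = 10072 kJ/h = 2.7978 kW
Heat supplied = 2.7978 kW

Q_in = 2.80 kW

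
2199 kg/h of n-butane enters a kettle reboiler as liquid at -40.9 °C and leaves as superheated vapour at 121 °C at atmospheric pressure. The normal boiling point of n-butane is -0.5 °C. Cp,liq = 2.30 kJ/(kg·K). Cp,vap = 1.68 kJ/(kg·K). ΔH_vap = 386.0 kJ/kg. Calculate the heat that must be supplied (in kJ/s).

liquid -40.9→-0.5 °C: 92.92 kJ/kg
vaporisation at -0.5 °C: 386 kJ/kg
vapour -0.5→121 °C: 204.12 kJ/kg
Δh = 92.92 + 386 + 204.12 = 683.04 kJ/kg
Q = ṁ·Δh = 2199 kg/h × 683.04 kJ/kg = 1.502e+06 kJ/h
|Q| = 417.22 kW

Q = 417 kJ/s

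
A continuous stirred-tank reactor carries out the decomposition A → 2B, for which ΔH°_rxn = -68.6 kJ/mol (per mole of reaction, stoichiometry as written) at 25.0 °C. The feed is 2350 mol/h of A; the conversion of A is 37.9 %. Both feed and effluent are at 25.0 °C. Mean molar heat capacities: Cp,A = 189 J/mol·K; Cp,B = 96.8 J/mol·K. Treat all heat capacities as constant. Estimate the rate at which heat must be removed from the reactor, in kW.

Q_out = 17.0 kW

Extent of reaction ξ = 0.379 × 2350 = 890.65 mol/h
Reaction term: ξ·ΔH°_rxn = 890.65 × -68.6 = -61099 kJ/h
Q = ΔH = -61099 kJ/h = -16.972 kW
Heat removed = 16.972 kW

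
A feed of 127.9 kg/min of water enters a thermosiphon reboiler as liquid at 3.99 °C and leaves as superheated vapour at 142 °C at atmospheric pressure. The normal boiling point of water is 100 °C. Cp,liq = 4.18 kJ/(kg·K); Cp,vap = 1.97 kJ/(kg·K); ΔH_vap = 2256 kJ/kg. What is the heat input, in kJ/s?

Q = 5840 kJ/s

liquid 3.99→100 °C: 401.32 kJ/kg
vaporisation at 100 °C: 2256 kJ/kg
vapour 100→142 °C: 82.74 kJ/kg
Δh = 401.32 + 2256 + 82.74 = 2740.1 kJ/kg
Q = ṁ·Δh = 127.9 kg/min × 2740.1 kJ/kg = 350450 kJ/min
|Q| = 5840.9 kW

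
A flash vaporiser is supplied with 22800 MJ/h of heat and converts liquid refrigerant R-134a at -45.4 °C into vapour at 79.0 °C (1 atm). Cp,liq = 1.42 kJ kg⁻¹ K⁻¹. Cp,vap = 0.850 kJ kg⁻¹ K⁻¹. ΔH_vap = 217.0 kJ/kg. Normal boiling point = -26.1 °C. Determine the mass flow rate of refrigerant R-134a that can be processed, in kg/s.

ṁ = 19.0 kg/s

Δh = 1.42×(-26.1−-45.4) + 217.0 + 0.850×(79.0−-26.1) = 333.74 kJ/kg
Q = 22800 MJ/h = 6333.3 kJ/s = 6333.3 kJ/s
ṁ = Q/Δh = 6333.3 / 333.74 = 18.977 kg/s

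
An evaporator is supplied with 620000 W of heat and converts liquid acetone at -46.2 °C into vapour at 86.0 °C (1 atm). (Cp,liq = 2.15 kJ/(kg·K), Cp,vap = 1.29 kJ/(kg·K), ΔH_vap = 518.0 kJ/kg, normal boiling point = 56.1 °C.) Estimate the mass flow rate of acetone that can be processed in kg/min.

Δh = 2.15×(56.1−-46.2) + 518.0 + 1.29×(86.0−56.1) = 776.52 kJ/kg
Q = 620000 W = 620 kJ/s = 37200 kJ/min
ṁ = Q/Δh = 37200 / 776.52 = 47.906 kg/min

ṁ = 47.9 kg/min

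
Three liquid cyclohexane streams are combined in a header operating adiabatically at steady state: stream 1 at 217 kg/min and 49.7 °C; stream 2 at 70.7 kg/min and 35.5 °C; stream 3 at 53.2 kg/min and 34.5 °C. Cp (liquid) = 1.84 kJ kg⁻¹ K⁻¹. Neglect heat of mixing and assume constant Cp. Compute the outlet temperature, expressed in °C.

Adiabatic, steady state ⇒ Σ ṁᵢCp,ᵢ(T_out − Tᵢ) = 0
Σ ṁᵢCp,ᵢTᵢ = 217×1.84×49.7 + 70.7×1.84×35.5 + 53.2×1.84×34.5 = 27839
Σ ṁᵢCp,ᵢ = 217×1.84 + 70.7×1.84 + 53.2×1.84 = 627.26
T_out = 27839 / 627.26 = 44.383 °C

T_out = 44.4 °C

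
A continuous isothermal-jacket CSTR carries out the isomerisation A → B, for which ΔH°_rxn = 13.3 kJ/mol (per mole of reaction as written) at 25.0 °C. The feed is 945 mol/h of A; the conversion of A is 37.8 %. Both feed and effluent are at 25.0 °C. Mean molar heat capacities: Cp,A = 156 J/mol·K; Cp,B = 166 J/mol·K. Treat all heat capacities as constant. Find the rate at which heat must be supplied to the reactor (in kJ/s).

Q_in = 1.32 kJ/s

Extent of reaction ξ = 0.378 × 945 = 357.21 mol/h
Reaction term: ξ·ΔH°_rxn = 357.21 × 13.3 = 4750.9 kJ/h
Q = ΔH = 4750.9 kJ/h = 1.3197 kW
Heat supplied = 1.3197 kJ/s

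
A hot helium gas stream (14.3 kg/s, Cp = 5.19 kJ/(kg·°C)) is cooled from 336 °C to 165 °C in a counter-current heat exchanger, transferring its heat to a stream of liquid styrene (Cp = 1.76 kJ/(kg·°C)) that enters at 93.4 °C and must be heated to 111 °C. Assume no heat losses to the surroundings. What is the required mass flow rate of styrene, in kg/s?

Heat released by hot stream: Q = 14.3 × 5.19 × (336 − 165) = 12691 kJ/s
Energy balance on cold side (adiabatic exchanger): Q = ṁ_c·Cp_c·(T_c,out − T_c,in)
ṁ_c = 12691 / [1.76 × (111 − 93.4)] = 409.71 kg/s

ṁ_c = 410 kg/s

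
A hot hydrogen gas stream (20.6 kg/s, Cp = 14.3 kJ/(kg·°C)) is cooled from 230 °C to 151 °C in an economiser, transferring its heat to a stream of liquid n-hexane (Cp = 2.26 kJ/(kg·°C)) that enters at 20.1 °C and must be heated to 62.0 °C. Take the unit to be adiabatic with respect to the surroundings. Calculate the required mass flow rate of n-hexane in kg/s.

Heat released by hot stream: Q = 20.6 × 14.3 × (230 − 151) = 23272 kJ/s
Energy balance on cold side (adiabatic exchanger): Q = ṁ_c·Cp_c·(T_c,out − T_c,in)
ṁ_c = 23272 / [2.26 × (62.0 − 20.1)] = 245.76 kg/s

ṁ_c = 246 kg/s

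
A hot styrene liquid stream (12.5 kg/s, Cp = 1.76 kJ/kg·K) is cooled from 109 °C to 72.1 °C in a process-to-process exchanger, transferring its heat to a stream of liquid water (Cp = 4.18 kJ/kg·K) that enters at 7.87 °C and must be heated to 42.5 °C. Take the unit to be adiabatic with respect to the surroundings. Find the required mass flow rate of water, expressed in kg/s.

Heat released by hot stream: Q = 12.5 × 1.76 × (109 − 72.1) = 811.8 kJ/s
Energy balance on cold side (adiabatic exchanger): Q = ṁ_c·Cp_c·(T_c,out − T_c,in)
ṁ_c = 811.8 / [4.18 × (42.5 − 7.87)] = 5.6082 kg/s

ṁ_c = 5.61 kg/s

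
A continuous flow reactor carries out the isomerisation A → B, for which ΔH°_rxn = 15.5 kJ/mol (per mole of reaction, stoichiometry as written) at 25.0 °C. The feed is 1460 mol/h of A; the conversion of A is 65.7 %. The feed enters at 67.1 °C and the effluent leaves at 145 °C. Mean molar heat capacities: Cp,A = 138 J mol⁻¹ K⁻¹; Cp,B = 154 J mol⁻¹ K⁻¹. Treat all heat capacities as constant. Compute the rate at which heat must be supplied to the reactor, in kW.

Extent of reaction ξ = 0.657 × 1460 = 959.22 mol/h
Reaction term: ξ·ΔH°_rxn = 959.22 × 15.5 = 14868 kJ/h
Sensible, feed 67.1→25 °C: -8482.3 kJ/h
Outlet flows (mol/h): A 500.78, B 959.22
Sensible, products 25→145 °C: 26019 kJ/h
Q = ΔH = 32405 kJ/h = 9.0014 kW
Heat supplied = 9.0014 kW

Q_in = 9.00 kW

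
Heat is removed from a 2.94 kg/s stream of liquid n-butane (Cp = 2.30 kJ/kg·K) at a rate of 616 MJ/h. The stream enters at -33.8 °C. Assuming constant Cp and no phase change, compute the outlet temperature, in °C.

Q = 616 MJ/h = 171.11 kJ/s
ΔT = Q/(ṁ·Cp) = 171.11/(2.94×2.30) = 25.305 K
T_out = -33.8 − 25.305 = -59.105 °C

T_out = -59.1 °C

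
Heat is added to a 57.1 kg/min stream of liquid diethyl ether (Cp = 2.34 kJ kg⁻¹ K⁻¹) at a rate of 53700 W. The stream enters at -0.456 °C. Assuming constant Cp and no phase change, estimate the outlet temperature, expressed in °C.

Q = 53700 W = 3222 kJ/min
ΔT = Q/(ṁ·Cp) = 3222/(57.1×2.34) = 24.114 K
T_out = -0.456 + 24.114 = 23.658 °C

T_out = 23.7 °C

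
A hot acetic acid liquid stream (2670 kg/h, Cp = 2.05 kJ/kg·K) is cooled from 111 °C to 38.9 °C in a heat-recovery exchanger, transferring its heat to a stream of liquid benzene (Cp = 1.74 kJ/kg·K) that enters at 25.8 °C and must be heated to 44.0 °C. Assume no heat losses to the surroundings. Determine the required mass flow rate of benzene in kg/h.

ṁ_c = 12500 kg/h

Heat released by hot stream: Q = 2670 × 2.05 × (111 − 38.9) = 394640 kJ/h
Energy balance on cold side (adiabatic exchanger): Q = ṁ_c·Cp_c·(T_c,out − T_c,in)
ṁ_c = 394640 / [1.74 × (44.0 − 25.8)] = 12462 kg/h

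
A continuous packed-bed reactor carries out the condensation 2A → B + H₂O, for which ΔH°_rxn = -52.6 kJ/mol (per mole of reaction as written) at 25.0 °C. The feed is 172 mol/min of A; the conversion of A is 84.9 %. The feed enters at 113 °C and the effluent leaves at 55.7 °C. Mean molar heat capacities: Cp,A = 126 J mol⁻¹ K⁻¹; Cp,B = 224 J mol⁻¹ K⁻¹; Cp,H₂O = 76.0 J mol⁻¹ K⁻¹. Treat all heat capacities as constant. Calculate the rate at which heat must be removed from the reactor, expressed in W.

Q_out = 82900 W

Extent of reaction ξ = 0.849 × 172 / 2 = 73.014 mol/min
Reaction term: ξ·ΔH°_rxn = 73.014 × -52.6 = -3840.5 kJ/min
Sensible, feed 113→25 °C: -1907.1 kJ/min
Outlet flows (mol/min): A 25.972, B 73.014, H₂O 73.014
Sensible, products 25→55.7 °C: 772.92 kJ/min
Q = ΔH = -4974.7 kJ/min = -82.912 kW
Heat removed = 82912 W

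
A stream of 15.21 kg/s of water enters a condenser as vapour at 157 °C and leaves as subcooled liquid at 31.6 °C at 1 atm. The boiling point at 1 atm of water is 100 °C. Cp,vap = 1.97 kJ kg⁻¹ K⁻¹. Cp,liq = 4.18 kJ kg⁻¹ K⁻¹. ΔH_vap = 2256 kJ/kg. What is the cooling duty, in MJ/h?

Q_c = 145000 MJ/h

vapour 157→100 °C: -112.29 kJ/kg
condensation at 100 °C: -2256 kJ/kg
liquid 100→31.6 °C: -285.91 kJ/kg
Δh = -112.29 + -2256 + -285.91 = -2654.2 kJ/kg
Q = ṁ·Δh = 15.21 kg/s × -2654.2 kJ/kg = -40370 kJ/s
|Q| = 40370 kW = 145330 MJ/h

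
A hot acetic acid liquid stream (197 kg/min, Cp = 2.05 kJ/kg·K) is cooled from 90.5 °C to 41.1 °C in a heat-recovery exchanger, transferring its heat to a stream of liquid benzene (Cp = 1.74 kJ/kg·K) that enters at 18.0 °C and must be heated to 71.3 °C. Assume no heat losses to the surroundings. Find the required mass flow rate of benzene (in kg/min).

Heat released by hot stream: Q = 197 × 2.05 × (90.5 − 41.1) = 19950 kJ/min
Energy balance on cold side (adiabatic exchanger): Q = ṁ_c·Cp_c·(T_c,out − T_c,in)
ṁ_c = 19950 / [1.74 × (71.3 − 18.0)] = 215.11 kg/min

ṁ_c = 215 kg/min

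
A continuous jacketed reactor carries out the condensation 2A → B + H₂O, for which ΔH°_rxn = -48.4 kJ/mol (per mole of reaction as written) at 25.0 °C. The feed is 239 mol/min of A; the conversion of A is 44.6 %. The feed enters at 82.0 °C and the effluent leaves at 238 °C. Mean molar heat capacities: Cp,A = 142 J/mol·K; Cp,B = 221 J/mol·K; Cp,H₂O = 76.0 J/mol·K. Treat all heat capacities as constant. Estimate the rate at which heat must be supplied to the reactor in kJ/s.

Q_in = 47.7 kJ/s

Extent of reaction ξ = 0.446 × 239 / 2 = 53.297 mol/min
Reaction term: ξ·ΔH°_rxn = 53.297 × -48.4 = -2579.6 kJ/min
Sensible, feed 82.0→25 °C: -1934.5 kJ/min
Outlet flows (mol/min): A 132.41, B 53.297, H₂O 53.297
Sensible, products 25→238 °C: 7376.4 kJ/min
Q = ΔH = 2862.3 kJ/min = 47.706 kW
Heat supplied = 47.706 kJ/s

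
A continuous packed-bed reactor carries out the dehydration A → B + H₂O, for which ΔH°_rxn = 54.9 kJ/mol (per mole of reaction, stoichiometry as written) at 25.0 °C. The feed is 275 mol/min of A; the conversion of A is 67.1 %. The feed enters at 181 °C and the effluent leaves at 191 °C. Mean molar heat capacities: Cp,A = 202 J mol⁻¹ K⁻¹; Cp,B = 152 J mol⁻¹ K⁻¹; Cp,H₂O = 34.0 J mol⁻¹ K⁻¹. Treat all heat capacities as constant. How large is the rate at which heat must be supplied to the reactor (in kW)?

Extent of reaction ξ = 0.671 × 275 = 184.53 mol/min
Reaction term: ξ·ΔH°_rxn = 184.53 × 54.9 = 10130 kJ/min
Sensible, feed 181→25 °C: -8665.8 kJ/min
Outlet flows (mol/min): A 90.475, B 184.53, H₂O 184.53
Sensible, products 25→191 °C: 8731.2 kJ/min
Q = ΔH = 10196 kJ/min = 169.93 kW
Heat supplied = 169.93 kW

Q_in = 170 kW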